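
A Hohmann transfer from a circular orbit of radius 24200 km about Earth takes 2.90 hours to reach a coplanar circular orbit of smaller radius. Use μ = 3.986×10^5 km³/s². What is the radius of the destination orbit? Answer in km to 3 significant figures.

r₂ = 8580 km

Transfer time t = 2.90 hours = 10440 s, and t = π√(a_t³/μ).
So a_t = (μ t²/π²)^(1/3) = (3.986×10^5 × (10440)² / π²)^(1/3) = 16389 km.
Since a_t = (r₁ + r₂)/2, r₂ = 2a_t − r₁ = 2×16389 − 24200 = 8578 km.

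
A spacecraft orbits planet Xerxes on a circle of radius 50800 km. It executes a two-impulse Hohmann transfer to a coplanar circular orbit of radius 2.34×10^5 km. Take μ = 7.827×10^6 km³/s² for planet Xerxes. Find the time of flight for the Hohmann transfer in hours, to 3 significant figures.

Transfer-ellipse semi-major axis a_t = (r₁ + r₂)/2 = (50800 + 2.340×10^5)/2 = 1.424×10^5 km.
Transfer time t = π√(a_t³/μ) = π√((1.424×10^5)³ / 7.827×10^6) = 60340 s.
Converting: 60340 s ÷ 3600 s/hour = 16.8 hours.

t = 16.8 hours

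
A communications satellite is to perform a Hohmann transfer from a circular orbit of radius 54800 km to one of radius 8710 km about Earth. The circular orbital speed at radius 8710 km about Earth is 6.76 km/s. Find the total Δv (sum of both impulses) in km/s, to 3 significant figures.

From the circular-orbit relation v² = μ/r at r = 8710 km: μ = v²r = (6.76)² × 8710 = 3.98026×10^5 km³/s².
Semi-major axis of the transfer orbit: a_t = (54800 + 8710)/2 = 31755 km.
At r₁ the circular-orbit speed is v₁ = √(μ/r₁) = 2.695 km/s.
On the transfer ellipse at r₁, v² = μ(2/r − 1/a) gives v_a = √[μ(2/r₁ − 1/a_t)] = 1.411 km/s.
First burn Δv₁ = |v_a − v₁| = 1.284 km/s.
Circular speed at r₂: v₂ = √(μ/r₂) = 6.760 km/s.
Transfer-orbit speed at r₂: v_p = √[μ(2/r₂ − 1/a_t)] = 8.880 km/s.
Second burn Δv₂ = |v₂ − v_p| = 2.120 km/s.
Total Δv = Δv₁ + Δv₂ = 3.404 km/s.

Δv = 3.40 km/s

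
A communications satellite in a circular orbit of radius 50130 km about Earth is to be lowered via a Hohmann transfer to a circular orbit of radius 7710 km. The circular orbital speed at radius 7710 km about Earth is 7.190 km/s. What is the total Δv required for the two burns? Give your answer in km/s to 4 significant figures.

From the circular-orbit relation v² = μ/r at r = 7710 km: μ = v²r = (7.190)² × 7710 = 3.98577×10^5 km³/s².
The Hohmann ellipse has a_t = (r₁ + r₂)/2 = 28920 km.
At r₁ the circular-orbit speed is v₁ = √(μ/r₁) = 2.820 km/s.
On the transfer ellipse at r₁, v² = μ(2/r − 1/a) gives v_a = √[μ(2/r₁ − 1/a_t)] = 1.456 km/s.
First burn Δv₁ = |v_a − v₁| = 1.364 km/s.
At r₂, v₂ = √(μ/r₂) = 7.190 km/s.
Transfer-orbit speed at r₂: v_p = √[μ(2/r₂ − 1/a_t)] = 9.466 km/s.
Second burn Δv₂ = |v₂ − v_p| = 2.276 km/s.
Total Δv = Δv₁ + Δv₂ = 3.640 km/s.

Δv = 3.640 km/s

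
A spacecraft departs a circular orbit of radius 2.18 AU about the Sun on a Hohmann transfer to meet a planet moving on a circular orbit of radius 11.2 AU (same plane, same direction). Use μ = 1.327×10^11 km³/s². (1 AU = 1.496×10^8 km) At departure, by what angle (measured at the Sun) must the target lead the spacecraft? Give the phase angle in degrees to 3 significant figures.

φ = 96.9°

In km: r₁ = 2.18 × 1.496×10^8 = 3.26128×10^8 km; r₂ = 11.2 × 1.496×10^8 = 1.67552×10^9 km.
Transfer-ellipse semi-major axis a_t = (r₁ + r₂)/2 = (3.26128×10^8 + 1.67552×10^9)/2 = 1.000824×10^9 km.
Transfer time t = π√(a_t³/μ) = 2.7306×10^8 s.
Target angular speed ω₂ = √(μ/r₂³) = 5.3114×10^-9 rad/s.
Angle swept by the target during transfer: ω₂·t = 1.4503 rad = 83.10°.
The spacecraft traverses 180° on the transfer ellipse, so the target must lead by 180° − 83.10° = 96.9°.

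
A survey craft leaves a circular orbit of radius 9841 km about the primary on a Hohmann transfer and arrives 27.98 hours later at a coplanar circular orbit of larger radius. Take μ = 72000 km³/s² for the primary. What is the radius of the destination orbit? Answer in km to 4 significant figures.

r₂ = 74130 km

Transfer time t = 27.98 hours = 1.00728×10^5 s, and t = π√(a_t³/μ).
So a_t = (μ t²/π²)^(1/3) = (72000 × (1.00728×10^5)² / π²)^(1/3) = 41987 km.
Since a_t = (r₁ + r₂)/2, r₂ = 2a_t − r₁ = 2×41987 − 9841 = 74133 km.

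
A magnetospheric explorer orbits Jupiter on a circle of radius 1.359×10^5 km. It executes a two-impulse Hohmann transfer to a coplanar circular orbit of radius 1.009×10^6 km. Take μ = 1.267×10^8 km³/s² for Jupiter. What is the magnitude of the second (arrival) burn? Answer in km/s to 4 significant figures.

Δv₂ = 5.746 km/s

Semi-major axis of the transfer orbit: a_t = (1.359×10^5 + 1.009×10^6)/2 = 5.7245×10^5 km.
Circular speed at r = 1.009×10^6 km: v_c = √(μ/r) = 11.206 km/s.
Transfer-orbit speed at the same r (vis-viva, a = a_t): v_t = √[μ(2/r − 1/a_t)] = 5.4599 km/s.
Δv₂ = |v_t − v_c| = |5.4599 − 11.206| = 5.746 km/s.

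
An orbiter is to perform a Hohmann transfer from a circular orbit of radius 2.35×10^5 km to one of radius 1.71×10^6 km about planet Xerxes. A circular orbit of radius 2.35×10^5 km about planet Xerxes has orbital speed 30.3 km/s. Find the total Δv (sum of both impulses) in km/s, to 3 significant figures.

Δv = 15.6 km/s

From the circular-orbit relation v² = μ/r at r = 2.35×10^5 km: μ = v²r = (30.3)² × 2.35×10^5 = 2.15751×10^8 km³/s².
Transfer-ellipse semi-major axis a_t = (r₁ + r₂)/2 = (2.350×10^5 + 1.710×10^6)/2 = 9.725×10^5 km.
Circular speed at r₁: v₁ = √(μ/r₁) = √(2.15751×10^8/2.350×10^5) = 30.300 km/s.
Transfer-orbit speed at r₁ (v² = μ(2/r − 1/a)): v_p = √[μ(2/r₁ − 1/a_t)] = 40.179 km/s.
First burn Δv₁ = |v_p − v₁| = 9.879 km/s.
Circular speed at r₂: v₂ = √(μ/r₂) = 11.233 km/s.
Transfer-orbit speed at r₂: v_a = √[μ(2/r₂ − 1/a_t)] = 5.5216 km/s.
Second burn Δv₂ = |v₂ − v_a| = 5.711 km/s.
Total Δv = Δv₁ + Δv₂ = 15.59 km/s.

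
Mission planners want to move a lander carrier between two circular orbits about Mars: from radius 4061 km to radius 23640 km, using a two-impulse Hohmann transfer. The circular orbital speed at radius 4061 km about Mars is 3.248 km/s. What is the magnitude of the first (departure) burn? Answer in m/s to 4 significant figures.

From the circular-orbit relation v² = μ/r at r = 4061 km: μ = v²r = (3.248)² × 4061 = 42841.5 km³/s².
Semi-major axis of the transfer orbit: a_t = (4061 + 23640)/2 = 13850.5 km.
Circular speed at r = 4061 km: v_c = √(μ/r) = 3.2480 km/s.
Transfer-orbit speed at the same r (vis-viva, a = a_t): v_t = √[μ(2/r − 1/a_t)] = 4.2433 km/s.
Δv₁ = |v_t − v_c| = |4.2433 − 3.2480| = 0.9953 km/s.

Δv₁ = 995.3 m/s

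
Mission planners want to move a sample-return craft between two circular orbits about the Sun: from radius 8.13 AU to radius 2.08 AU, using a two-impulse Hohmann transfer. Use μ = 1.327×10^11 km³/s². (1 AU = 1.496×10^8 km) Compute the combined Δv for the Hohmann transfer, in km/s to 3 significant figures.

Δv = 9.19 km/s

In km: r₁ = 8.13 × 1.496×10^8 = 1.216248×10^9 km; r₂ = 2.08 × 1.496×10^8 = 3.11168×10^8 km.
The Hohmann ellipse has a_t = (r₁ + r₂)/2 = 7.63708×10^8 km.
Circular speed at r₁: v₁ = √(μ/r₁) = √(1.327×10^11/1.216248×10^9) = 10.445 km/s.
On the transfer ellipse at r₁, vis-viva equation gives v_a = √[μ(2/r₁ − 1/a_t)] = 6.6674 km/s.
First burn Δv₁ = |v_a − v₁| = 3.778 km/s.
At r₂, v₂ = √(μ/r₂) = 20.65 km/s.
Transfer-orbit speed at r₂: v_p = √[μ(2/r₂ − 1/a_t)] = 26.06 km/s.
Second burn Δv₂ = |v₂ − v_p| = 5.410 km/s.
Total Δv = Δv₁ + Δv₂ = 9.188 km/s.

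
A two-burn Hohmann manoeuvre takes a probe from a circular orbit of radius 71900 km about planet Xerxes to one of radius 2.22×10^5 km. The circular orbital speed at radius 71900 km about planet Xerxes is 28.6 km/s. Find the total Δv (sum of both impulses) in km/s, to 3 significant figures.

From the circular-orbit relation v² = μ/r at r = 71900 km: μ = v²r = (28.6)² × 71900 = 5.88113×10^7 km³/s².
The Hohmann ellipse has a_t = (r₁ + r₂)/2 = 1.4695×10^5 km.
Circular speed at r₁: v₁ = √(μ/r₁) = √(5.88113×10^7/71900) = 28.600 km/s.
Transfer-orbit speed at r₁ (vis-viva equation): v_p = √[μ(2/r₁ − 1/a_t)] = 35.153 km/s.
First burn Δv₁ = |v_p − v₁| = 6.553 km/s.
At r₂, v₂ = √(μ/r₂) = 16.276 km/s.
Transfer-orbit speed at r₂: v_a = √[μ(2/r₂ − 1/a_t)] = 11.385 km/s.
Second burn Δv₂ = |v₂ − v_a| = 4.891 km/s.
Total Δv = Δv₁ + Δv₂ = 11.44 km/s.

Δv = 11.4 km/s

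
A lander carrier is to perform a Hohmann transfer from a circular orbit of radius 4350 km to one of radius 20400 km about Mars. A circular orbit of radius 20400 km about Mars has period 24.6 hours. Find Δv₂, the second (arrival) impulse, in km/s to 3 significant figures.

Δv₂ = 0.589 km/s

From Kepler's third law T² = 4π²r³/μ at r = 20400 km, T = 24.6 hours = 24.6 × 3600 s = 88560 s: μ = 4π²r³/T² = 42734.1 km³/s².
The Hohmann ellipse has a_t = (r₁ + r₂)/2 = 12375 km.
Circular speed at r = 20400 km: v_c = √(μ/r) = 1.4473 km/s.
Transfer-orbit speed at the same r (vis-viva, a = a_t): v_t = √[μ(2/r − 1/a_t)] = 0.85811 km/s.
Δv₂ = |v_t − v_c| = |0.85811 − 1.4473| = 0.5892 km/s.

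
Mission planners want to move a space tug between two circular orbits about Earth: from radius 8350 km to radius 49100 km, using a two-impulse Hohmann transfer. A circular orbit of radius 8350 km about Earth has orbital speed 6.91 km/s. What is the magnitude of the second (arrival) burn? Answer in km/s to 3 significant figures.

From the circular-orbit relation v² = μ/r at r = 8350 km: μ = v²r = (6.91)² × 8350 = 3.98697×10^5 km³/s².
Semi-major axis of the transfer orbit: a_t = (8350 + 49100)/2 = 28725 km.
Circular speed at r = 49100 km: v_c = √(μ/r) = 2.8496 km/s.
Vis-viva on the transfer ellipse at r = 49100 km gives v_t = √[μ(2/r − 1/a_t)] = 1.5364 km/s.
Δv₂ = |v_t − v_c| = |1.5364 − 2.8496| = 1.313 km/s.

Δv₂ = 1.31 km/s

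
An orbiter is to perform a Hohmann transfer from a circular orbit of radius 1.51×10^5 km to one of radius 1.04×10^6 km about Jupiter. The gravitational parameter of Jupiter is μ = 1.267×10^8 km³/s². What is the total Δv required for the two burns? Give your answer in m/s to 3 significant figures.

Semi-major axis of the transfer orbit: a_t = (1.510×10^5 + 1.040×10^6)/2 = 5.955×10^5 km.
At r₁ the circular-orbit speed is v₁ = √(μ/r₁) = 28.96675 km/s.
On the transfer ellipse at r₁, vis-viva gives v_p = √[μ(2/r₁ − 1/a_t)] = 38.28033 km/s.
First burn Δv₁ = |v_p − v₁| = 9.314 km/s.
At r₂, v₂ = √(μ/r₂) = 11.038 km/s.
Transfer-orbit speed at r₂: v_a = √[μ(2/r₂ − 1/a_t)] = 5.5580 km/s.
Second burn Δv₂ = |v₂ − v_a| = 5.480 km/s.
Δv = Δv₁ + Δv₂ = 9.314 + 5.480 = 14.79 km/s.

Δv = 14800 m/s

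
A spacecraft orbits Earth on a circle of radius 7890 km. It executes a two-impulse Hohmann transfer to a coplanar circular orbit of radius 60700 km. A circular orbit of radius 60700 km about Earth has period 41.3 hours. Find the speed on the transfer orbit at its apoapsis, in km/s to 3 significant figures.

v = 1.23 km/s

From Kepler's third law T² = 4π²r³/μ at r = 60700 km, T = 41.3 hours = 41.3 × 3600 s = 1.4868×10^5 s: μ = 4π²r³/T² = 3.99412×10^5 km³/s².
Transfer-ellipse semi-major axis a_t = (r₁ + r₂)/2 = (7890 + 60700)/2 = 34295 km.
The apoapsis of the transfer ellipse is at r = 60700 km.
Vis-viva: v = √[μ(2/r − 1/a_t)] = √[3.99412×10^5 × (2/60700 − 1/34295)] = 1.230 km/s.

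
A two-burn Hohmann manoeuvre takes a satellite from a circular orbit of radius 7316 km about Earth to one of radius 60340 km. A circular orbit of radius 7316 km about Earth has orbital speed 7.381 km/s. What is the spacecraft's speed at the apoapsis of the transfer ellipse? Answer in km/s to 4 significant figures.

From the circular-orbit relation v² = μ/r at r = 7316 km: μ = v²r = (7.381)² × 7316 = 3.98570×10^5 km³/s².
Transfer-ellipse semi-major axis a_t = (r₁ + r₂)/2 = (7316 + 60340)/2 = 33828 km.
At apoapsis, r = 60340 km.
Vis-viva: v = √[μ(2/r − 1/a_t)] = √[3.98570×10^5 × (2/60340 − 1/33828)] = 1.195 km/s.

v = 1.195 km/s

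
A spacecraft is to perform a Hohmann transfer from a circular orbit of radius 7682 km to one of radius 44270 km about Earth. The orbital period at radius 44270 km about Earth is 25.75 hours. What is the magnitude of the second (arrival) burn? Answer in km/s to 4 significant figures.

From Kepler's third law T² = 4π²r³/μ at r = 44270 km, T = 25.75 hours = 25.75 × 3600 s = 92700 s: μ = 4π²r³/T² = 3.98592×10^5 km³/s².
The Hohmann ellipse has a_t = (r₁ + r₂)/2 = 25976 km.
On the circular orbit at r = 44270 km, v_c = √(μ/r) = 3.001 km/s.
Transfer-orbit speed at the same r (vis-viva, a = a_t): v_t = √[μ(2/r − 1/a_t)] = 1.632 km/s.
Δv₂ = |v_t − v_c| = |1.632 − 3.001| = 1.369 km/s.

Δv₂ = 1.369 km/s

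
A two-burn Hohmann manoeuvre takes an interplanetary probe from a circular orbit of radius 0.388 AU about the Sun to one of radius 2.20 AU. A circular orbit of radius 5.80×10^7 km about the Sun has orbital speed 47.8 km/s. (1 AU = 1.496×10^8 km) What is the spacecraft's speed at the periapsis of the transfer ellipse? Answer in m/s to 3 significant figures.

From the circular-orbit relation v² = μ/r at r = 5.80×10^7 km: μ = v²r = (47.8)² × 5.80×10^7 = 1.32521×10^11 km³/s².
In km: r₁ = 0.388 × 1.496×10^8 = 5.80448×10^7 km; r₂ = 2.20 × 1.496×10^8 = 3.2912×10^8 km.
Semi-major axis of the transfer orbit: a_t = (5.80448×10^7 + 3.2912×10^8)/2 = 1.935824×10^8 km.
The periapsis of the transfer ellipse is at r = 5.80448×10^7 km.
From the vis-viva equation, v = √[μ(2/r − 1/a_t)] = 62.30 km/s.

v = 62300 m/s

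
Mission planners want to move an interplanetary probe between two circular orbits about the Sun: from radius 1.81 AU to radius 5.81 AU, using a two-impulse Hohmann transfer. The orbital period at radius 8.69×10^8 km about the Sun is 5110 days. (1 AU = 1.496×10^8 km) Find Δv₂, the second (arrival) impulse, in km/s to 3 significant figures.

From Kepler's third law T² = 4π²r³/μ at r = 8.69×10^8 km, T = 5110 days = 5110 × 86400 s = 4.41504×10^8 s: μ = 4π²r³/T² = 1.32908×10^11 km³/s².
In km: r₁ = 1.81 × 1.496×10^8 = 2.70776×10^8 km; r₂ = 5.81 × 1.496×10^8 = 8.69176×10^8 km.
Semi-major axis of the transfer orbit: a_t = (2.70776×10^8 + 8.69176×10^8)/2 = 5.69976×10^8 km.
Circular speed at r = 8.69176×10^8 km: v_c = √(μ/r) = 12.366 km/s.
Transfer-orbit speed at the same r (vis-viva, a = a_t): v_t = √[μ(2/r − 1/a_t)] = 8.5231 km/s.
Δv₂ = |v_t − v_c| = |8.5231 − 12.366| = 3.843 km/s.

Δv₂ = 3.84 km/s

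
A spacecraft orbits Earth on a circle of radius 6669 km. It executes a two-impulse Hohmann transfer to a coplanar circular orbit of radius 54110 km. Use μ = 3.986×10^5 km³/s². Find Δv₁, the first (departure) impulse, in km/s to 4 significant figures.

Δv₁ = 2.585 km/s

The Hohmann ellipse has a_t = (r₁ + r₂)/2 = 30389.5 km.
Circular speed at r = 6669 km: v_c = √(μ/r) = 7.7310 km/s.
Vis-viva on the transfer ellipse at r = 6669 km gives v_t = √[μ(2/r − 1/a_t)] = 10.316 km/s.
Δv₁ = |v_t − v_c| = |10.316 − 7.7310| = 2.585 km/s.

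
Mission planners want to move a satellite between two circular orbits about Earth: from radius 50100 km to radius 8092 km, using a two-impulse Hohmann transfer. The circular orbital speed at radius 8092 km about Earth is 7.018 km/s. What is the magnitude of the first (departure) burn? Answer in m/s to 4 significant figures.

From the circular-orbit relation v² = μ/r at r = 8092 km: μ = v²r = (7.018)² × 8092 = 3.98550×10^5 km³/s².
The Hohmann ellipse has a_t = (r₁ + r₂)/2 = 29096 km.
Circular speed at r = 50100 km: v_c = √(μ/r) = 2.820 km/s.
Vis-viva on the transfer ellipse at r = 50100 km gives v_t = √[μ(2/r − 1/a_t)] = 1.487 km/s.
Δv₁ = |v_t − v_c| = |1.487 − 2.820| = 1.333 km/s.

Δv₁ = 1333 m/s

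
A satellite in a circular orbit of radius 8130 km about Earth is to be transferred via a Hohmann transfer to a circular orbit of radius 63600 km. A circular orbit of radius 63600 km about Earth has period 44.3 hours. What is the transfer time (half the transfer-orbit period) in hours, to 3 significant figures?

From Kepler's third law T² = 4π²r³/μ at r = 63600 km, T = 44.3 hours = 44.3 × 3600 s = 1.5948×10^5 s: μ = 4π²r³/T² = 3.99318×10^5 km³/s².
Transfer-ellipse semi-major axis a_t = (r₁ + r₂)/2 = (8130 + 63600)/2 = 35865 km.
Half the transfer-orbit period gives t = π√(a_t³/μ) = 33770 s.
Converting: 33770 s ÷ 3600 s/hour = 9.38 hours.

t = 9.38 hours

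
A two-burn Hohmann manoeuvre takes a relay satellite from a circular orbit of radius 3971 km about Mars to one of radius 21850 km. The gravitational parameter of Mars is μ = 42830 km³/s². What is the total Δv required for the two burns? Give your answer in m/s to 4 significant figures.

Δv = 1612 m/s

The Hohmann ellipse has a_t = (r₁ + r₂)/2 = 12910.5 km.
At r₁ the circular-orbit speed is v₁ = √(μ/r₁) = 3.2842 km/s.
Transfer-orbit speed at r₁ (vis-viva equation): v_p = √[μ(2/r₁ − 1/a_t)] = 4.2725 km/s.
First burn Δv₁ = |v_p − v₁| = 0.9883 km/s.
Circular speed at r₂: v₂ = √(μ/r₂) = 1.4001 km/s.
Transfer-orbit speed at r₂: v_a = √[μ(2/r₂ − 1/a_t)] = 0.77647 km/s.
Second burn Δv₂ = |v₂ − v_a| = 0.6236 km/s.
Total Δv = Δv₁ + Δv₂ = 1.612 km/s.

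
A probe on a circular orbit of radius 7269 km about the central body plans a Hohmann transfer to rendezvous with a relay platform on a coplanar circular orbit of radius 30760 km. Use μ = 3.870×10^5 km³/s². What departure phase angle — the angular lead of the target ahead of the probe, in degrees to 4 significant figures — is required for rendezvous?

φ = 92.52°

The Hohmann ellipse has a_t = (r₁ + r₂)/2 = 19014.5 km.
The half-period of the transfer ellipse is t = π√(a_t³/μ) = 13241.03 s.
The target's mean motion on its circular orbit is ω₂ = √(μ/r₂³) = 1.153124×10^-4 rad/s.
Angle swept by the target during transfer: ω₂·t = 1.5269 rad = 87.48°.
Arrival is 180° from departure on the ellipse, so φ = 180° − 87.48° = 92.52°.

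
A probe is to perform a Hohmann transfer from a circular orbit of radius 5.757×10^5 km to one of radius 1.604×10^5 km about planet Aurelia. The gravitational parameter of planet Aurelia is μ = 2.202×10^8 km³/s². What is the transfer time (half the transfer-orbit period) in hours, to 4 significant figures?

t = 13.13 hours

The Hohmann ellipse has a_t = (r₁ + r₂)/2 = 3.6805×10^5 km.
Half the transfer-orbit period gives t = π√(a_t³/μ) = 47270 s.
Converting: 47270 s ÷ 3600 s/hour = 13.13 hours.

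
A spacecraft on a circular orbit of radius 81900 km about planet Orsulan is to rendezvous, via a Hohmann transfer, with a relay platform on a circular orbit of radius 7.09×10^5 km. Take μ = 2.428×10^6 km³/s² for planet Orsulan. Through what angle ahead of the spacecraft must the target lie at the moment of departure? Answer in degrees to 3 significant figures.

The Hohmann ellipse has a_t = (r₁ + r₂)/2 = 3.9545×10^5 km.
Transfer time t = π√(a_t³/μ) = 5.01375×10^5 s.
Target angular speed ω₂ = √(μ/r₂³) = 2.61009×10^-6 rad/s.
Angle swept by the target during transfer: ω₂·t = 1.3086 rad = 74.98°.
The spacecraft traverses 180° on the transfer ellipse, so the target must lead by 180° − 74.98° = 105°.

φ = 105°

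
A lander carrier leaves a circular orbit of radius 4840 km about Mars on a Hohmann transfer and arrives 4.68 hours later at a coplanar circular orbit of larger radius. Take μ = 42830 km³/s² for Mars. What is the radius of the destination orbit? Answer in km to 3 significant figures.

r₂ = 16600 km

Transfer time t = 4.68 hours = 16848 s, and t = π√(a_t³/μ).
So a_t = (μ t²/π²)^(1/3) = (42830 × (16848)² / π²)^(1/3) = 10720 km.
Since a_t = (r₁ + r₂)/2, r₂ = 2a_t − r₁ = 2×10720 − 4840 = 16600 km.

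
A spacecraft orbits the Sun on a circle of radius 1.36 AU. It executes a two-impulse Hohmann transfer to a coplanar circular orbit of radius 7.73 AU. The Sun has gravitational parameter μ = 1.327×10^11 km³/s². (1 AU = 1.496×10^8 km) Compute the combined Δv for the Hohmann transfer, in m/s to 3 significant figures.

In km: r₁ = 1.36 × 1.496×10^8 = 2.03456×10^8 km; r₂ = 7.73 × 1.496×10^8 = 1.156408×10^9 km.
Transfer-ellipse semi-major axis a_t = (r₁ + r₂)/2 = (2.03456×10^8 + 1.156408×10^9)/2 = 6.79932×10^8 km.
Circular speed at r₁: v₁ = √(μ/r₁) = √(1.327×10^11/2.03456×10^8) = 25.539 km/s.
Transfer-orbit speed at r₁ (v² = μ(2/r − 1/a)): v_p = √[μ(2/r₁ − 1/a_t)] = 33.306 km/s.
First burn Δv₁ = |v_p − v₁| = 7.767 km/s.
Circular speed at r₂: v₂ = √(μ/r₂) = 10.712 km/s.
Transfer-orbit speed at r₂: v_a = √[μ(2/r₂ − 1/a_t)] = 5.8598 km/s.
Second burn Δv₂ = |v₂ − v_a| = 4.852 km/s.
Δv = Δv₁ + Δv₂ = 7.767 + 4.852 = 12.62 km/s.

Δv = 12600 m/s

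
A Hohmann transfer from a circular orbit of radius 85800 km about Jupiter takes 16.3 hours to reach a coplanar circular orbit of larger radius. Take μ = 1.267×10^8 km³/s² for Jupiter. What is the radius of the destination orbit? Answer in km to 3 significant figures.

Transfer time t = 16.3 hours = 58680 s, and t = π√(a_t³/μ).
So a_t = (μ t²/π²)^(1/3) = (1.267×10^8 × (58680)² / π²)^(1/3) = 3.5358×10^5 km.
Since a_t = (r₁ + r₂)/2, r₂ = 2a_t − r₁ = 2×3.5358×10^5 − 85800 = 6.2136×10^5 km.

r₂ = 6.21×10^5 km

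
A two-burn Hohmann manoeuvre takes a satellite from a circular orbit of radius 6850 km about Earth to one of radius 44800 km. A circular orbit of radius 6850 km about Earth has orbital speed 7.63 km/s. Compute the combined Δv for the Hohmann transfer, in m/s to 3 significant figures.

Δv = 3870 m/s

From the circular-orbit relation v² = μ/r at r = 6850 km: μ = v²r = (7.63)² × 6850 = 3.98786×10^5 km³/s².
Transfer-ellipse semi-major axis a_t = (r₁ + r₂)/2 = (6850 + 44800)/2 = 25825 km.
Circular speed at r₁: v₁ = √(μ/r₁) = √(3.98786×10^5/6850) = 7.6300 km/s.
Transfer-orbit speed at r₁ (v² = μ(2/r − 1/a)): v_p = √[μ(2/r₁ − 1/a_t)] = 10.049 km/s.
First burn Δv₁ = |v_p − v₁| = 2.419 km/s.
At r₂, v₂ = √(μ/r₂) = 2.984 km/s.
Transfer-orbit speed at r₂: v_a = √[μ(2/r₂ − 1/a_t)] = 1.537 km/s.
Second burn Δv₂ = |v₂ − v_a| = 1.447 km/s.
Δv = Δv₁ + Δv₂ = 2.419 + 1.447 = 3.866 km/s.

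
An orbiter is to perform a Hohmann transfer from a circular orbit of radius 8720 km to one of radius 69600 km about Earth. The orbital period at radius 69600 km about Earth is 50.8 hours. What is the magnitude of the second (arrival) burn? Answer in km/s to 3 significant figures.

From Kepler's third law T² = 4π²r³/μ at r = 69600 km, T = 50.8 hours = 50.8 × 3600 s = 1.8288×10^5 s: μ = 4π²r³/T² = 3.97974×10^5 km³/s².
The Hohmann ellipse has a_t = (r₁ + r₂)/2 = 39160 km.
Circular speed at r = 69600 km: v_c = √(μ/r) = 2.391 km/s.
Vis-viva on the transfer ellipse at r = 69600 km gives v_t = √[μ(2/r − 1/a_t)] = 1.128 km/s.
Δv₂ = |v_t − v_c| = |1.128 − 2.391| = 1.263 km/s.

Δv₂ = 1.26 km/s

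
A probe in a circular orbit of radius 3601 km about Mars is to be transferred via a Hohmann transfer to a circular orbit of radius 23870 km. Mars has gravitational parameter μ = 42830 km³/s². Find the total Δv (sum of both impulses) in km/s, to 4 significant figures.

Δv = 1.751 km/s

The Hohmann ellipse has a_t = (r₁ + r₂)/2 = 13735.5 km.
Circular speed at r₁: v₁ = √(μ/r₁) = √(42830/3601) = 3.4488 km/s.
Transfer-orbit speed at r₁ (vis-viva): v_p = √[μ(2/r₁ − 1/a_t)] = 4.5464 km/s.
First burn Δv₁ = |v_p − v₁| = 1.0976 km/s.
At r₂, v₂ = √(μ/r₂) = 1.339516 km/s.
Transfer-orbit speed at r₂: v_a = √[μ(2/r₂ − 1/a_t)] = 0.6858626 km/s.
Second burn Δv₂ = |v₂ − v_a| = 0.65365 km/s.
Total Δv = Δv₁ + Δv₂ = 1.751 km/s.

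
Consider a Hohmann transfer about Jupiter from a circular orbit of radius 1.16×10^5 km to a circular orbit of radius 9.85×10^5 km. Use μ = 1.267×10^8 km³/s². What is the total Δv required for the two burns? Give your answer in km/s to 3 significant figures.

Δv = 17.3 km/s

Transfer-ellipse semi-major axis a_t = (r₁ + r₂)/2 = (1.160×10^5 + 9.850×10^5)/2 = 5.505×10^5 km.
At r₁ the circular-orbit speed is v₁ = √(μ/r₁) = 33.049 km/s.
On the transfer ellipse at r₁, v² = μ(2/r − 1/a) gives v_p = √[μ(2/r₁ − 1/a_t)] = 44.208 km/s.
First burn Δv₁ = |v_p − v₁| = 11.159 km/s.
At r₂, v₂ = √(μ/r₂) = 11.3415 km/s.
Transfer-orbit speed at r₂: v_a = √[μ(2/r₂ − 1/a_t)] = 5.20620 km/s.
Second burn Δv₂ = |v₂ − v_a| = 6.1353 km/s.
Δv = Δv₁ + Δv₂ = 11.159 + 6.1353 = 17.29 km/s.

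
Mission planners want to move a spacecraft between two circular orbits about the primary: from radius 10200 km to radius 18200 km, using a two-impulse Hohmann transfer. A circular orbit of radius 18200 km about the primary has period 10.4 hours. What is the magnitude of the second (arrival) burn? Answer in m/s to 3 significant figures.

Δv₂ = 466 m/s

From Kepler's third law T² = 4π²r³/μ at r = 18200 km, T = 10.4 hours = 10.4 × 3600 s = 37440 s: μ = 4π²r³/T² = 1.69786×10^5 km³/s².
Semi-major axis of the transfer orbit: a_t = (10200 + 18200)/2 = 14200 km.
On the circular orbit at r = 18200 km, v_c = √(μ/r) = 3.0543 km/s.
Transfer-orbit speed at the same r (vis-viva, a = a_t): v_t = √[μ(2/r − 1/a_t)] = 2.5886 km/s.
Δv₂ = |v_t − v_c| = |2.5886 − 3.0543| = 0.4657 km/s.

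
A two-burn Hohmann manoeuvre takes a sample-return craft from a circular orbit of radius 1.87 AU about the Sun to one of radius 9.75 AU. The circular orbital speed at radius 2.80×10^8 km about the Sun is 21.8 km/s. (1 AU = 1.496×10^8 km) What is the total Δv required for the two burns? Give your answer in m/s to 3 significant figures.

From the circular-orbit relation v² = μ/r at r = 2.80×10^8 km: μ = v²r = (21.8)² × 2.80×10^8 = 1.33067×10^11 km³/s².
In km: r₁ = 1.87 × 1.496×10^8 = 2.79752×10^8 km; r₂ = 9.75 × 1.496×10^8 = 1.4586×10^9 km.
The Hohmann ellipse has a_t = (r₁ + r₂)/2 = 8.69176×10^8 km.
Circular speed at r₁: v₁ = √(μ/r₁) = √(1.33067×10^11/2.79752×10^8) = 21.810 km/s.
Transfer-orbit speed at r₁ (vis-viva): v_p = √[μ(2/r₁ − 1/a_t)] = 28.253 km/s.
First burn Δv₁ = |v_p − v₁| = 6.443 km/s.
Circular speed at r₂: v₂ = √(μ/r₂) = 9.5514 km/s.
Transfer-orbit speed at r₂: v_a = √[μ(2/r₂ − 1/a_t)] = 5.4188 km/s.
Second burn Δv₂ = |v₂ − v_a| = 4.133 km/s.
Total Δv = Δv₁ + Δv₂ = 10.58 km/s.

Δv = 10600 m/s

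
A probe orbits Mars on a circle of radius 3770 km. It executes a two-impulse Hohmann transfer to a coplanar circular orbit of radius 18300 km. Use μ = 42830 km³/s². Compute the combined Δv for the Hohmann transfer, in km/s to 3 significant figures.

Δv = 1.61 km/s

Transfer-ellipse semi-major axis a_t = (r₁ + r₂)/2 = (3770 + 18300)/2 = 11035 km.
At r₁ the circular-orbit speed is v₁ = √(μ/r₁) = 3.371 km/s.
On the transfer ellipse at r₁, vis-viva equation gives v_p = √[μ(2/r₁ − 1/a_t)] = 4.341 km/s.
First burn Δv₁ = |v_p − v₁| = 0.9700 km/s.
Circular speed at r₂: v₂ = √(μ/r₂) = 1.52985 km/s.
Transfer-orbit speed at r₂: v_a = √[μ(2/r₂ − 1/a_t)] = 0.894197 km/s.
Second burn Δv₂ = |v₂ − v_a| = 0.6357 km/s.
Δv = Δv₁ + Δv₂ = 0.9700 + 0.6357 = 1.606 km/s.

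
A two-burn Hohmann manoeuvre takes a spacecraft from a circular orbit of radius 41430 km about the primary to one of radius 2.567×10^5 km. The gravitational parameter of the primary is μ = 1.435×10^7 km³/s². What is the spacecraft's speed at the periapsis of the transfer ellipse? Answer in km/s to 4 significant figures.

v = 24.42 km/s

Semi-major axis of the transfer orbit: a_t = (41430 + 2.567×10^5)/2 = 1.49065×10^5 km.
The periapsis of the transfer ellipse is at r = 41430 km.
Applying v² = μ(2/r − 1/a_t): v = 24.42 km/s.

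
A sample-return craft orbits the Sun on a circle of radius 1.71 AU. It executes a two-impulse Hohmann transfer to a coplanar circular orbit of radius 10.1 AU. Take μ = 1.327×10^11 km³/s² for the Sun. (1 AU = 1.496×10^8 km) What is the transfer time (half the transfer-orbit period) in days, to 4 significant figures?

In km: r₁ = 1.71 × 1.496×10^8 = 2.55816×10^8 km; r₂ = 10.1 × 1.496×10^8 = 1.51096×10^9 km.
The Hohmann ellipse has a_t = (r₁ + r₂)/2 = 8.83388×10^8 km.
Half the transfer-orbit period gives t = π√(a_t³/μ) = 2.2643×10^8 s.
Converting: 2.2643×10^8 s ÷ 86400 s/day = 2621 days.

t = 2621 days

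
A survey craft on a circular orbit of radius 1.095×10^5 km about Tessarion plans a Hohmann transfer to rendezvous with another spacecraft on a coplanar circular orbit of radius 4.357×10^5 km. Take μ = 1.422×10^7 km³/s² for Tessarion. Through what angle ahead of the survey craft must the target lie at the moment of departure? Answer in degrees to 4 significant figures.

φ = 90.92°

Transfer-ellipse semi-major axis a_t = (r₁ + r₂)/2 = (1.095×10^5 + 4.357×10^5)/2 = 2.726×10^5 km.
The half-period of the transfer ellipse is t = π√(a_t³/μ) = 1.1857×10^5 s.
The target's mean motion on its circular orbit is ω₂ = √(μ/r₂³) = 1.3112×10^-5 rad/s.
Angle swept by the target during transfer: ω₂·t = 1.5547 rad = 89.08°.
The survey craft traverses 180° on the transfer ellipse, so the target must lead by 180° − 89.08° = 90.92°.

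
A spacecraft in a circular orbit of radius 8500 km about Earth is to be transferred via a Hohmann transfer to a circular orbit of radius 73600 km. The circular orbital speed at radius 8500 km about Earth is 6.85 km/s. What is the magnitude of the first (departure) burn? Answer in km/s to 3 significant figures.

Δv₁ = 2.32 km/s

From the circular-orbit relation v² = μ/r at r = 8500 km: μ = v²r = (6.85)² × 8500 = 3.98841×10^5 km³/s².
Transfer-ellipse semi-major axis a_t = (r₁ + r₂)/2 = (8500 + 73600)/2 = 41050 km.
Circular speed at r = 8500 km: v_c = √(μ/r) = 6.850 km/s.
Vis-viva on the transfer ellipse at r = 8500 km gives v_t = √[μ(2/r − 1/a_t)] = 9.172 km/s.
Δv₁ = |v_t − v_c| = |9.172 − 6.850| = 2.322 km/s.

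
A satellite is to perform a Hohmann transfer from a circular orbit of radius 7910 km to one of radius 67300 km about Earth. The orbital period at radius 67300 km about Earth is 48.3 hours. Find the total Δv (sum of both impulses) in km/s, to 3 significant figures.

Δv = 3.71 km/s

From Kepler's third law T² = 4π²r³/μ at r = 67300 km, T = 48.3 hours = 48.3 × 3600 s = 1.7388×10^5 s: μ = 4π²r³/T² = 3.98021×10^5 km³/s².
The Hohmann ellipse has a_t = (r₁ + r₂)/2 = 37605 km.
Circular speed at r₁: v₁ = √(μ/r₁) = √(3.98021×10^5/7910) = 7.094 km/s.
Transfer-orbit speed at r₁ (v² = μ(2/r − 1/a)): v_p = √[μ(2/r₁ − 1/a_t)] = 9.490 km/s.
First burn Δv₁ = |v_p − v₁| = 2.396 km/s.
Circular speed at r₂: v₂ = √(μ/r₂) = 2.432 km/s.
Transfer-orbit speed at r₂: v_a = √[μ(2/r₂ − 1/a_t)] = 1.115 km/s.
Second burn Δv₂ = |v₂ − v_a| = 1.317 km/s.
Δv = Δv₁ + Δv₂ = 2.396 + 1.317 = 3.713 km/s.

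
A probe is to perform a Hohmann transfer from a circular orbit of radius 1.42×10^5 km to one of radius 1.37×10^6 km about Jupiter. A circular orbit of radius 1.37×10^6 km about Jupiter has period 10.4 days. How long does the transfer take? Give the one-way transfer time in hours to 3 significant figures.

t = 51.2 hours

From Kepler's third law T² = 4π²r³/μ at r = 1.37×10^6 km, T = 10.4 days = 10.4 × 86400 s = 8.9856×10^5 s: μ = 4π²r³/T² = 1.25727×10^8 km³/s².
The Hohmann ellipse has a_t = (r₁ + r₂)/2 = 7.560×10^5 km.
Transfer time t = π√(a_t³/μ) = π√((7.560×10^5)³ / 1.25727×10^8) = 1.842×10^5 s.
Converting: 1.842×10^5 s ÷ 3600 s/hour = 51.2 hours.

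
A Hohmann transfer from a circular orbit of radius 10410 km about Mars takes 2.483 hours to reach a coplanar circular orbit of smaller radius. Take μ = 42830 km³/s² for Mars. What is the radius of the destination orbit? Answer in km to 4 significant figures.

Transfer time t = 2.483 hours = 8938.8 s, and t = π√(a_t³/μ).
So a_t = (μ t²/π²)^(1/3) = (42830 × (8938.8)² / π²)^(1/3) = 7025.4 km.
Since a_t = (r₁ + r₂)/2, r₂ = 2a_t − r₁ = 2×7025.4 − 10410 = 3640.8 km.

r₂ = 3641 km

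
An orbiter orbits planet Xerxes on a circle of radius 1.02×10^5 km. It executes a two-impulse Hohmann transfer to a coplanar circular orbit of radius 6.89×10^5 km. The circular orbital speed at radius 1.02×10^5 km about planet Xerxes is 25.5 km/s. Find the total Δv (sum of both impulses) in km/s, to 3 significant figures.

From the circular-orbit relation v² = μ/r at r = 1.02×10^5 km: μ = v²r = (25.5)² × 1.02×10^5 = 6.63255×10^7 km³/s².
Transfer-ellipse semi-major axis a_t = (r₁ + r₂)/2 = (1.020×10^5 + 6.890×10^5)/2 = 3.955×10^5 km.
Circular speed at r₁: v₁ = √(μ/r₁) = √(6.63255×10^7/1.020×10^5) = 25.500 km/s.
On the transfer ellipse at r₁, v² = μ(2/r − 1/a) gives v_p = √[μ(2/r₁ − 1/a_t)] = 33.657 km/s.
First burn Δv₁ = |v_p − v₁| = 8.157 km/s.
Circular speed at r₂: v₂ = √(μ/r₂) = 9.8114 km/s.
Transfer-orbit speed at r₂: v_a = √[μ(2/r₂ − 1/a_t)] = 4.9826 km/s.
Second burn Δv₂ = |v₂ − v_a| = 4.829 km/s.
Total Δv = Δv₁ + Δv₂ = 12.99 km/s.

Δv = 13.0 km/s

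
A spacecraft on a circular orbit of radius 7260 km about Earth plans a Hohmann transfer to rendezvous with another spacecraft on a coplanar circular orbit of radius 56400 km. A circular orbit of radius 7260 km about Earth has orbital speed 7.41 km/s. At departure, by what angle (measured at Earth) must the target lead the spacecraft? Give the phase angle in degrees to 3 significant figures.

From the circular-orbit relation v² = μ/r at r = 7260 km: μ = v²r = (7.41)² × 7260 = 3.98633×10^5 km³/s².
The Hohmann ellipse has a_t = (r₁ + r₂)/2 = 31830 km.
Transfer time t = π√(a_t³/μ) = 28256 s.
Target angular speed ω₂ = √(μ/r₂³) = 4.7138×10^-5 rad/s.
Angle swept by the target during transfer: ω₂·t = 1.3319 rad = 76.31°.
Arrival is 180° from departure on the ellipse, so φ = 180° − 76.31° = 104°.

φ = 104°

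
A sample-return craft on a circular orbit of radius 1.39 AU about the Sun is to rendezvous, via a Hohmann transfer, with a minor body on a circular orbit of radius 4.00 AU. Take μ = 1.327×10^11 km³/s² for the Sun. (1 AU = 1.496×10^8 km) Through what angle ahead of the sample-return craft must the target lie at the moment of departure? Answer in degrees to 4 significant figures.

φ = 80.45°

In km: r₁ = 1.39 × 1.496×10^8 = 2.07944×10^8 km; r₂ = 4.00 × 1.496×10^8 = 5.984×10^8 km.
Semi-major axis of the transfer orbit: a_t = (2.07944×10^8 + 5.984×10^8)/2 = 4.03172×10^8 km.
Transfer time t = π√(a_t³/μ) = 6.9815×10^7 s.
The target's mean motion on its circular orbit is ω₂ = √(μ/r₂³) = 2.4886×10^-8 rad/s.
Angle swept by the target during transfer: ω₂·t = 1.7374 rad = 99.55°.
The sample-return craft traverses 180° on the transfer ellipse, so the target must lead by 180° − 99.55° = 80.45°.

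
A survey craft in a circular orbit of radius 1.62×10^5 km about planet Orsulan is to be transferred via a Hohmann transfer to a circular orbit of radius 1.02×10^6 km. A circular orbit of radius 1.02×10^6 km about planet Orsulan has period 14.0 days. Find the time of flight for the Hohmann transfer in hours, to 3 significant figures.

t = 74.1 hours

From Kepler's third law T² = 4π²r³/μ at r = 1.02×10^6 km, T = 14.0 days = 14.0 × 86400 s = 1.2096×10^6 s: μ = 4π²r³/T² = 2.86336×10^7 km³/s².
Semi-major axis of the transfer orbit: a_t = (1.620×10^5 + 1.020×10^6)/2 = 5.910×10^5 km.
Transfer time t = π√(a_t³/μ) = π√((5.910×10^5)³ / 2.86336×10^7) = 2.667×10^5 s.
Converting: 2.667×10^5 s ÷ 3600 s/hour = 74.1 hours.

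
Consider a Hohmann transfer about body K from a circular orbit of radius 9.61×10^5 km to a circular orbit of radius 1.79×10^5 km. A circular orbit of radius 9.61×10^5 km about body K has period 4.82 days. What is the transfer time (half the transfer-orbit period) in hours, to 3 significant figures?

t = 26.4 hours

From Kepler's third law T² = 4π²r³/μ at r = 9.61×10^5 km, T = 4.82 days = 4.82 × 86400 s = 4.16448×10^5 s: μ = 4π²r³/T² = 2.02026×10^8 km³/s².
Semi-major axis of the transfer orbit: a_t = (9.610×10^5 + 1.790×10^5)/2 = 5.700×10^5 km.
Half the transfer-orbit period gives t = π√(a_t³/μ) = 95120 s.
Converting: 95120 s ÷ 3600 s/hour = 26.4 hours.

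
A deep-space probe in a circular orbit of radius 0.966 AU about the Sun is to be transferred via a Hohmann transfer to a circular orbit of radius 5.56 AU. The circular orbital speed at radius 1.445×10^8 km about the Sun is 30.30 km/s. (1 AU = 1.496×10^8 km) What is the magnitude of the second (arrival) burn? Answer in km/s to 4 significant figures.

Δv₂ = 5.758 km/s

From the circular-orbit relation v² = μ/r at r = 1.445×10^8 km: μ = v²r = (30.30)² × 1.445×10^8 = 1.32664×10^11 km³/s².
In km: r₁ = 0.966 × 1.496×10^8 = 1.445136×10^8 km; r₂ = 5.56 × 1.496×10^8 = 8.31776×10^8 km.
The Hohmann ellipse has a_t = (r₁ + r₂)/2 = 4.881448×10^8 km.
On the circular orbit at r = 8.31776×10^8 km, v_c = √(μ/r) = 12.63 km/s.
Vis-viva on the transfer ellipse at r = 8.31776×10^8 km gives v_t = √[μ(2/r − 1/a_t)] = 6.872 km/s.
Δv₂ = |v_t − v_c| = |6.872 − 12.63| = 5.758 km/s.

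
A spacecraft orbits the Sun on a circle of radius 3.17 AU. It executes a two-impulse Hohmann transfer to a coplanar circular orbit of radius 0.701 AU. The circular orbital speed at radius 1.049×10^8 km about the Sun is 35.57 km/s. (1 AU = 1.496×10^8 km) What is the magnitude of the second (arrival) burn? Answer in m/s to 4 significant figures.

From the circular-orbit relation v² = μ/r at r = 1.049×10^8 km: μ = v²r = (35.57)² × 1.049×10^8 = 1.32722×10^11 km³/s².
In km: r₁ = 3.17 × 1.496×10^8 = 4.74232×10^8 km; r₂ = 0.701 × 1.496×10^8 = 1.048696×10^8 km.
The Hohmann ellipse has a_t = (r₁ + r₂)/2 = 2.895508×10^8 km.
On the circular orbit at r = 1.048696×10^8 km, v_c = √(μ/r) = 35.575 km/s.
Vis-viva on the transfer ellipse at r = 1.048696×10^8 km gives v_t = √[μ(2/r − 1/a_t)] = 45.528 km/s.
Δv₂ = |v_t − v_c| = |45.528 − 35.575| = 9.953 km/s.

Δv₂ = 9953 m/s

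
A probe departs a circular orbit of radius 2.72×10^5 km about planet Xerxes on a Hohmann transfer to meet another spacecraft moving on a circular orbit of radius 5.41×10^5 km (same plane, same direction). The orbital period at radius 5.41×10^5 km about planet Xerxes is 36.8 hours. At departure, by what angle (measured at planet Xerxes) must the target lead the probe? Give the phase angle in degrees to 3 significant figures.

φ = 62.8°

From Kepler's third law T² = 4π²r³/μ at r = 5.41×10^5 km, T = 36.8 hours = 36.8 × 3600 s = 1.3248×10^5 s: μ = 4π²r³/T² = 3.56165×10^8 km³/s².
The Hohmann ellipse has a_t = (r₁ + r₂)/2 = 4.065×10^5 km.
Transfer time t = π√(a_t³/μ) = 43140 s.
The target's mean motion on its circular orbit is ω₂ = √(μ/r₂³) = 4.743×10^-5 rad/s.
Angle swept by the target during transfer: ω₂·t = 2.046 rad = 117.2°.
Arrival is 180° from departure on the ellipse, so φ = 180° − 117.2° = 62.8°.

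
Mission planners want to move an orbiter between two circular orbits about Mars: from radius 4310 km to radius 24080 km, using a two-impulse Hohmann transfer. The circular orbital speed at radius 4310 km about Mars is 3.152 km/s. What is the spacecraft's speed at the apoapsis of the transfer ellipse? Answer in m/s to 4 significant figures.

From the circular-orbit relation v² = μ/r at r = 4310 km: μ = v²r = (3.152)² × 4310 = 42820.3 km³/s².
The Hohmann ellipse has a_t = (r₁ + r₂)/2 = 14195 km.
The apoapsis of the transfer ellipse is at r = 24080 km.
From the vis-viva equation, v = √[μ(2/r − 1/a_t)] = 0.7348 km/s.

v = 734.8 m/s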